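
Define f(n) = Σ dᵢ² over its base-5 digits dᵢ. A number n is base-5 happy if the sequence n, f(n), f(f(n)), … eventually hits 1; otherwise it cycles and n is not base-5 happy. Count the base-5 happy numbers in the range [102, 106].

1

102: 102 → 20 → 16 → 10 → 4 → 16  — not base-5 happy
103: 103 → 25 → 1  — base-5 happy
104: 104 → 32 → 6 → 2 → 4 → 16 → 10 → 4  — not base-5 happy
105: 105 → 17 → 13 → 13  — not base-5 happy
106: 106 → 18 → 18  — not base-5 happy
base-5 happy: 103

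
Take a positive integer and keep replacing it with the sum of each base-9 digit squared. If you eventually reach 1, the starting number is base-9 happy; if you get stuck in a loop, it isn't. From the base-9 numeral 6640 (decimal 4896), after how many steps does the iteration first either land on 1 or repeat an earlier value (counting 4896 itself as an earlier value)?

3

4896 = (6,6,4,0)_9 → 6² + 6² + 4² + 0² = 36 + 36 + 16 + 0 = 88
88 = (1,0,7)_9 → 1² + 0² + 7² = 1 + 0 + 49 = 50
50 = (5,5)_9 → 5² + 5² = 25 + 25 = 50  — 50 repeats.
That took 3 steps.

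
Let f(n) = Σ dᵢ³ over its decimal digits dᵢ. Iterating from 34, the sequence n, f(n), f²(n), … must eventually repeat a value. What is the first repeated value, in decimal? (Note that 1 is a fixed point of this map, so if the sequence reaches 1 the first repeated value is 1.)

34 → 3³ + 4³ = 91
91 → 9³ + 1³ = 730
730 → 7³ + 3³ + 0³ = 370
370 → 3³ + 7³ + 0³ = 370  — 370 already appeared earlier.

370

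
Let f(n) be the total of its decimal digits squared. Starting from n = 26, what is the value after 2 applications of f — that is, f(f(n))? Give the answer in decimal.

16

26 → 2² + 6² = 4 + 36 = 40
40 → 4² + 0² = 16 + 0 = 16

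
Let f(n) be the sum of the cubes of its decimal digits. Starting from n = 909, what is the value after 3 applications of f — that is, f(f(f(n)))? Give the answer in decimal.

909 → 9³ + 0³ + 9³ = 729 + 0 + 729 = 1458
1458 → 1³ + 4³ + 5³ + 8³ = 1 + 64 + 125 + 512 = 702
702 → 7³ + 0³ + 2³ = 343 + 0 + 8 = 351

351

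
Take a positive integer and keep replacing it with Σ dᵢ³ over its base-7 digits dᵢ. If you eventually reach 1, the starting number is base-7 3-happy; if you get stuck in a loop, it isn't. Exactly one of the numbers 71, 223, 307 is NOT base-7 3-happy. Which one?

71

71: 71 → 29 → 65 → 17 → 35 → 125 → 251 → 341 → 557 → 137 → 197 → 65  — repeats 65 (not base-7 3-happy)
223: 223 → 307 → 433 → 343 → 1  — reaches 1 (base-7 3-happy)
307: 307 → 433 → 343 → 1  — reaches 1 (base-7 3-happy)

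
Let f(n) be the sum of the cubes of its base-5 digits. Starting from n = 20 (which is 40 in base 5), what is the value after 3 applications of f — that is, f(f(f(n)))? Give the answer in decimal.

20 = (4,0)_5 → 4³ + 0³ = 64 + 0 = 64
64 = (2,2,4)_5 → 2³ + 2³ + 4³ = 8 + 8 + 64 = 80
80 = (3,1,0)_5 → 3³ + 1³ + 0³ = 27 + 1 + 0 = 28

28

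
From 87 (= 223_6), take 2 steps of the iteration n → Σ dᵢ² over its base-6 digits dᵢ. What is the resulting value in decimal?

29

87 = (2,2,3)_6 → 2² + 2² + 3² = 4 + 4 + 9 = 17
17 = (2,5)_6 → 2² + 5² = 4 + 25 = 29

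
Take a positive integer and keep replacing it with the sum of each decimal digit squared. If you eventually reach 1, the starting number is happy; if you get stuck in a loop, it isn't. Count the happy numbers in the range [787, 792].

787: 787 → 162 → 41 → 17 → 50 → 25 → 29 → 85 → 89 → 145 → 42 → 20 → 4 → 16 → 37 → 58 → 89  (repeats 89)
788: 788 → 177 → 99 → 162 → 41 → 17 → 50 → 25 → 29 → 85 → 89 → 145 → 42 → 20 → 4 → 16 → 37 → 58 → 89  (repeats 89)
789: 789 → 194 → 98 → 145 → 42 → 20 → 4 → 16 → 37 → 58 → 89 → 145  (repeats 145)
790: 790 → 130 → 10 → 1  (reaches 1)
791: 791 → 131 → 11 → 2 → 4 → 16 → 37 → 58 → 89 → 145 → 42 → 20 → 4  (repeats 4)
792: 792 → 134 → 26 → 40 → 16 → 37 → 58 → 89 → 145 → 42 → 20 → 4 → 16  (repeats 16)
happy: 790

1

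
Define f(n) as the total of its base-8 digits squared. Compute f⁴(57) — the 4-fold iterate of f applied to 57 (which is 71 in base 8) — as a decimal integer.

10

57 = (7,1)_8 → 7² + 1² = 49 + 1 = 50
50 = (6,2)_8 → 6² + 2² = 36 + 4 = 40
40 = (5,0)_8 → 5² + 0² = 25 + 0 = 25
25 = (3,1)_8 → 3² + 1² = 9 + 1 = 10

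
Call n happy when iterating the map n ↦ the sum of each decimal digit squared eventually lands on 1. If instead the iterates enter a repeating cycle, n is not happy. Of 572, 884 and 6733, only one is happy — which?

6733

572: 572 → 78 → 113 → 11 → 2 → 4 → 16 → 37 → 58 → 89 → 145 → 42 → 20 → 4  — repeats 4 (not happy)
884: 884 → 144 → 33 → 18 → 65 → 61 → 37 → 58 → 89 → 145 → 42 → 20 → 4 → 16 → 37  — repeats 37 (not happy)
6733: 6733 → 103 → 10 → 1  — reaches 1 (happy)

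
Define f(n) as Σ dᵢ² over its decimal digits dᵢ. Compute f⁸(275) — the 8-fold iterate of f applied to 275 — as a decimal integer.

58

275 → 2² + 7² + 5² = 78
78 → 7² + 8² = 113
113 → 1² + 1² + 3² = 11
11 → 1² + 1² = 2
2 → 2² = 4
4 → 4² = 16
16 → 1² + 6² = 37
37 → 3² + 7² = 58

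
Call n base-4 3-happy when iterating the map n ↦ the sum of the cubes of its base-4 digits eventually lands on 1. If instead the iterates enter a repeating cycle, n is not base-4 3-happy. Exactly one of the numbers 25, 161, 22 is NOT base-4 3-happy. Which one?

25: 25 → 10 → 16 → 1  — reaches 1 (base-4 3-happy)
161: 161 → 17 → 2 → 8 → 8  — repeats 8 (not base-4 3-happy)
22: 22 → 10 → 16 → 1  — reaches 1 (base-4 3-happy)

161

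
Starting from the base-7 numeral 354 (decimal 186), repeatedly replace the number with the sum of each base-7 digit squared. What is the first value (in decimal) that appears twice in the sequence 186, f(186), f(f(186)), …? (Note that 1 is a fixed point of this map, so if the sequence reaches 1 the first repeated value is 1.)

2

186 = (3,5,4)_7 → 50
50 = (1,0,1)_7 → 2
2 = (2)_7 → 4
4 = (4)_7 → 16
16 = (2,2)_7 → 8
8 = (1,1)_7 → 2  — 2 already appeared earlier.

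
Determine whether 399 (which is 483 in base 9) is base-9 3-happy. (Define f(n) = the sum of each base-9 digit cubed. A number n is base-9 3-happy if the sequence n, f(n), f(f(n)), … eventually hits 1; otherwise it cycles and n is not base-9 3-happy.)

not base-9 3-happy

399 = (4,8,3)_9 → 4³ + 8³ + 3³ = 64 + 512 + 27 = 603
603 = (7,4,0)_9 → 7³ + 4³ + 0³ = 343 + 64 + 0 = 407
407 = (5,0,2)_9 → 5³ + 0³ + 2³ = 125 + 0 + 8 = 133
133 = (1,5,7)_9 → 1³ + 5³ + 7³ = 1 + 125 + 343 = 469
469 = (5,7,1)_9 → 5³ + 7³ + 1³ = 125 + 343 + 1 = 469  — 469 already seen; the sequence cycles without reaching 1.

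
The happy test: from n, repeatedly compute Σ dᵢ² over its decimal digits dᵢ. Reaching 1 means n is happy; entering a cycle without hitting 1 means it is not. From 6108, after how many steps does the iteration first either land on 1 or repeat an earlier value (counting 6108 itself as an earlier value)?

11

6108 → 101
101 → 2
2 → 4
4 → 16
16 → 37
37 → 58
58 → 89
89 → 145
145 → 42
42 → 20
20 → 4  — 4 repeats.
That took 11 steps.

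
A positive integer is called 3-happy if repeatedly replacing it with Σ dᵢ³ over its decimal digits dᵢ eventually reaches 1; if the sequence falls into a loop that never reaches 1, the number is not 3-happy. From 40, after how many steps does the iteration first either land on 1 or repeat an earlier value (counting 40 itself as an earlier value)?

40 → 64
64 → 280
280 → 520
520 → 133
133 → 55
55 → 250
250 → 133  — 133 repeats.
That took 7 steps.

7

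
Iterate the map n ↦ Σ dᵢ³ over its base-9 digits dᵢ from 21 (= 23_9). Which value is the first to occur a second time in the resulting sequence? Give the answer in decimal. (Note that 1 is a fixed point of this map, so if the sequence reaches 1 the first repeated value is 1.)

35

21 = (2,3)_9 → 2³ + 3³ = 35
35 = (3,8)_9 → 3³ + 8³ = 539
539 = (6,5,8)_9 → 6³ + 5³ + 8³ = 853
853 = (1,1,4,7)_9 → 1³ + 1³ + 4³ + 7³ = 409
409 = (5,0,4)_9 → 5³ + 0³ + 4³ = 189
189 = (2,3,0)_9 → 2³ + 3³ + 0³ = 35  — 35 already appeared earlier.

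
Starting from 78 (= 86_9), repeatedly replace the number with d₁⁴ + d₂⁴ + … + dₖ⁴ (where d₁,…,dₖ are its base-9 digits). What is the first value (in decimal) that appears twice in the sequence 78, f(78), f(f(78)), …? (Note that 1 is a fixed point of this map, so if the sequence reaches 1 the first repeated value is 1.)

78 = (8,6)_9 → 5392
5392 = (7,3,5,1)_9 → 3108
3108 = (4,2,3,3)_9 → 434
434 = (5,3,2)_9 → 722
722 = (8,8,2)_9 → 8208
8208 = (1,2,2,3,0)_9 → 114
114 = (1,3,6)_9 → 1378
1378 = (1,8,0,1)_9 → 4098
4098 = (5,5,5,3)_9 → 1956
1956 = (2,6,1,3)_9 → 1394
1394 = (1,8,1,8)_9 → 8194
8194 = (1,2,2,1,4)_9 → 290
290 = (3,5,2)_9 → 722  — 722 already appeared earlier.

722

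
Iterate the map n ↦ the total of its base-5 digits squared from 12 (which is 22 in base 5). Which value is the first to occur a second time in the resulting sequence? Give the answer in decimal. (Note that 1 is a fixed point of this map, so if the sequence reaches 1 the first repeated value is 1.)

12 = (2,2)_5 → 8
8 = (1,3)_5 → 10
10 = (2,0)_5 → 4
4 = (4)_5 → 16
16 = (3,1)_5 → 10  — 10 already appeared earlier.

10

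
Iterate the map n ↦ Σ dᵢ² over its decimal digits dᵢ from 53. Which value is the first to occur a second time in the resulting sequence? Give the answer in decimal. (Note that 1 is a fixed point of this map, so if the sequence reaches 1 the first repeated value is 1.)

53 → 5² + 3² = 25 + 9 = 34
34 → 3² + 4² = 9 + 16 = 25
25 → 2² + 5² = 4 + 25 = 29
29 → 2² + 9² = 4 + 81 = 85
85 → 8² + 5² = 64 + 25 = 89
89 → 8² + 9² = 64 + 81 = 145
145 → 1² + 4² + 5² = 1 + 16 + 25 = 42
42 → 4² + 2² = 16 + 4 = 20
20 → 2² + 0² = 4 + 0 = 4
4 → 4² = 16
16 → 1² + 6² = 1 + 36 = 37
37 → 3² + 7² = 9 + 49 = 58
58 → 5² + 8² = 25 + 64 = 89  — 89 already appeared earlier.

89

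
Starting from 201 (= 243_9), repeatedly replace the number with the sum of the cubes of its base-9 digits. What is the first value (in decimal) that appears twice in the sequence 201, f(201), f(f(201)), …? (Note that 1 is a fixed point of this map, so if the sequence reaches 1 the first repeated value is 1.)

1

201 = (2,4,3)_9 → 2³ + 4³ + 3³ = 8 + 64 + 27 = 99
99 = (1,2,0)_9 → 1³ + 2³ + 0³ = 1 + 8 + 0 = 9
9 = (1,0)_9 → 1³ + 0³ = 1 + 0 = 1  — reached the fixed point 1.
1 → 1, so 1 is the first repeated value.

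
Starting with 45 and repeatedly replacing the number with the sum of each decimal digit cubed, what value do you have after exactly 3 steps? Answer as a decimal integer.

45 → 4³ + 5³ = 189
189 → 1³ + 8³ + 9³ = 1242
1242 → 1³ + 2³ + 4³ + 2³ = 81

81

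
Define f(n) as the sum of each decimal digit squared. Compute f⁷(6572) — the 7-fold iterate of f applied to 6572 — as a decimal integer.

89

6572 → 6² + 5² + 7² + 2² = 114
114 → 1² + 1² + 4² = 18
18 → 1² + 8² = 65
65 → 6² + 5² = 61
61 → 6² + 1² = 37
37 → 3² + 7² = 58
58 → 5² + 8² = 89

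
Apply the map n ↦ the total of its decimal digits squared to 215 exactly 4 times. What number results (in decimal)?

65

215 → 30
30 → 9
9 → 81
81 → 65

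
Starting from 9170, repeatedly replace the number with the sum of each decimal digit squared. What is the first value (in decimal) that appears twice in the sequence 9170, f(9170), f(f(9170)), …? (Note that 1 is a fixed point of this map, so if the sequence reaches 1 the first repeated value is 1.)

4

9170 → 131
131 → 11
11 → 2
2 → 4
4 → 16
16 → 37
37 → 58
58 → 89
89 → 145
145 → 42
42 → 20
20 → 4  — 4 already appeared earlier.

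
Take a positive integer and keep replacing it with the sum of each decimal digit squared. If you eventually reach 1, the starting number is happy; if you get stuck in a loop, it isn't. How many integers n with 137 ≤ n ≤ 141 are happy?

137: 137 → 59 → 106 → 37 → 58 → 89 → 145 → 42 → 20 → 4 → 16 → 37  (repeats 37)
138: 138 → 74 → 65 → 61 → 37 → 58 → 89 → 145 → 42 → 20 → 4 → 16 → 37  (repeats 37)
139: 139 → 91 → 82 → 68 → 100 → 1  (reaches 1)
140: 140 → 17 → 50 → 25 → 29 → 85 → 89 → 145 → 42 → 20 → 4 → 16 → 37 → 58 → 89  (repeats 89)
141: 141 → 18 → 65 → 61 → 37 → 58 → 89 → 145 → 42 → 20 → 4 → 16 → 37  (repeats 37)
happy: 139

1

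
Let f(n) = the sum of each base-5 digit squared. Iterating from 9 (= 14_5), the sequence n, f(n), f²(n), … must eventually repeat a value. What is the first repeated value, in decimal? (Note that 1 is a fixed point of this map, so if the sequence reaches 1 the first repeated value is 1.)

9 = (1,4)_5 → 1² + 4² = 17
17 = (3,2)_5 → 3² + 2² = 13
13 = (2,3)_5 → 2² + 3² = 13  — 13 already appeared earlier.

13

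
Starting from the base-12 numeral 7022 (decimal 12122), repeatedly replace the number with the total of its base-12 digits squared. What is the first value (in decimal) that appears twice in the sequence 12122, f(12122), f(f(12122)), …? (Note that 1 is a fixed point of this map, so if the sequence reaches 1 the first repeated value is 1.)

12122 = (7,0,2,2)_12 → 7² + 0² + 2² + 2² = 57
57 = (4,9)_12 → 4² + 9² = 97
97 = (8,1)_12 → 8² + 1² = 65
65 = (5,5)_12 → 5² + 5² = 50
50 = (4,2)_12 → 4² + 2² = 20
20 = (1,8)_12 → 1² + 8² = 65  — 65 already appeared earlier.

65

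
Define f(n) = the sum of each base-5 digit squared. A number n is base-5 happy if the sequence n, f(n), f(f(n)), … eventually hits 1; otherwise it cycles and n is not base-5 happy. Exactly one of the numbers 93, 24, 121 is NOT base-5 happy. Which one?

93: 93 → 27 → 5 → 1  — reaches 1 (base-5 happy)
24: 24 → 32 → 6 → 2 → 4 → 16 → 10 → 4  — repeats 4 (not base-5 happy)
121: 121 → 33 → 11 → 5 → 1  — reaches 1 (base-5 happy)

24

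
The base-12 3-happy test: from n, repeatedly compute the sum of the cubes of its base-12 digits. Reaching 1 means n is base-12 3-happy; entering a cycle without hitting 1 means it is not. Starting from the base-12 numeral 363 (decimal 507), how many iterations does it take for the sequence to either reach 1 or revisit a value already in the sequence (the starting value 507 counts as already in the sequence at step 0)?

11

507 = (3,6,3)_12 → 3³ + 6³ + 3³ = 27 + 216 + 27 = 270
270 = (1,10,6)_12 → 1³ + 10³ + 6³ = 1 + 1000 + 216 = 1217
1217 = (8,5,5)_12 → 8³ + 5³ + 5³ = 512 + 125 + 125 = 762
762 = (5,3,6)_12 → 5³ + 3³ + 6³ = 125 + 27 + 216 = 368
368 = (2,6,8)_12 → 2³ + 6³ + 8³ = 8 + 216 + 512 = 736
736 = (5,1,4)_12 → 5³ + 1³ + 4³ = 125 + 1 + 64 = 190
190 = (1,3,10)_12 → 1³ + 3³ + 10³ = 1 + 27 + 1000 = 1028
1028 = (7,1,8)_12 → 7³ + 1³ + 8³ = 343 + 1 + 512 = 856
856 = (5,11,4)_12 → 5³ + 11³ + 4³ = 125 + 1331 + 64 = 1520
1520 = (10,6,8)_12 → 10³ + 6³ + 8³ = 1000 + 216 + 512 = 1728
1728 = (1,0,0,0)_12 → 1³ + 0³ + 0³ + 0³ = 1 + 0 + 0 + 0 = 1  — reached 1.
That took 11 steps.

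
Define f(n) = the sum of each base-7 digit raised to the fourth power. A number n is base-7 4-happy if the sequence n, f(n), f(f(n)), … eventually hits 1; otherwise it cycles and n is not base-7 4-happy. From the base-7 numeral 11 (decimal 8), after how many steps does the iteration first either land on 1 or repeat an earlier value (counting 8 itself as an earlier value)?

8 = (1,1)_7 → 2
2 = (2)_7 → 16
16 = (2,2)_7 → 32
32 = (4,4)_7 → 512
512 = (1,3,3,1)_7 → 164
164 = (3,2,3)_7 → 178
178 = (3,4,3)_7 → 418
418 = (1,1,3,5)_7 → 708
708 = (2,0,3,1)_7 → 98
98 = (2,0,0)_7 → 16  — 16 repeats.
That took 10 steps.

10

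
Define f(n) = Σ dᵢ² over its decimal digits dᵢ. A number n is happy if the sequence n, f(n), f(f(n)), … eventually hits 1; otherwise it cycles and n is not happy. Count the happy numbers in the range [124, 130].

2

124: 124 → 21 → 5 → 25 → 29 → 85 → 89 → 145 → 42 → 20 → 4 → 16 → 37 → 58 → 89  — not happy
125: 125 → 30 → 9 → 81 → 65 → 61 → 37 → 58 → 89 → 145 → 42 → 20 → 4 → 16 → 37  — not happy
126: 126 → 41 → 17 → 50 → 25 → 29 → 85 → 89 → 145 → 42 → 20 → 4 → 16 → 37 → 58 → 89  — not happy
127: 127 → 54 → 41 → 17 → 50 → 25 → 29 → 85 → 89 → 145 → 42 → 20 → 4 → 16 → 37 → 58 → 89  — not happy
128: 128 → 69 → 117 → 51 → 26 → 40 → 16 → 37 → 58 → 89 → 145 → 42 → 20 → 4 → 16  — not happy
129: 129 → 86 → 100 → 1  — happy
130: 130 → 10 → 1  — happy
happy: 129, 130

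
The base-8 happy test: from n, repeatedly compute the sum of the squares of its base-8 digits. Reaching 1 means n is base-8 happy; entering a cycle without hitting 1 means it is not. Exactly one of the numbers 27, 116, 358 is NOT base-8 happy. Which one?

116

27: 27 → 18 → 8 → 1  — reaches 1 (base-8 happy)
116: 116 → 53 → 61 → 74 → 6 → 36 → 32 → 16 → 4 → 16  — repeats 16 (not base-8 happy)
358: 358 → 77 → 27 → 18 → 8 → 1  — reaches 1 (base-8 happy)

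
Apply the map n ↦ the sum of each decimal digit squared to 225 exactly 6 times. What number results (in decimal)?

225 → 33
33 → 18
18 → 65
65 → 61
61 → 37
37 → 58

58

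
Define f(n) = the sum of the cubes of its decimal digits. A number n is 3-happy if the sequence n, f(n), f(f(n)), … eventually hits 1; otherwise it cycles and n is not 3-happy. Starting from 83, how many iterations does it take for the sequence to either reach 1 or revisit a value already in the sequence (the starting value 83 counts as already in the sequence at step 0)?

9

83 → 8³ + 3³ = 512 + 27 = 539
539 → 5³ + 3³ + 9³ = 125 + 27 + 729 = 881
881 → 8³ + 8³ + 1³ = 512 + 512 + 1 = 1025
1025 → 1³ + 0³ + 2³ + 5³ = 1 + 0 + 8 + 125 = 134
134 → 1³ + 3³ + 4³ = 1 + 27 + 64 = 92
92 → 9³ + 2³ = 729 + 8 = 737
737 → 7³ + 3³ + 7³ = 343 + 27 + 343 = 713
713 → 7³ + 1³ + 3³ = 343 + 1 + 27 = 371
371 → 3³ + 7³ + 1³ = 27 + 343 + 1 = 371  — 371 repeats.
That took 9 steps.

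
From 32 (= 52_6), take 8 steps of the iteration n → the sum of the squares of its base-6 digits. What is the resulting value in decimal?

32 = (5,2)_6 → 5² + 2² = 25 + 4 = 29
29 = (4,5)_6 → 4² + 5² = 16 + 25 = 41
41 = (1,0,5)_6 → 1² + 0² + 5² = 1 + 0 + 25 = 26
26 = (4,2)_6 → 4² + 2² = 16 + 4 = 20
20 = (3,2)_6 → 3² + 2² = 9 + 4 = 13
13 = (2,1)_6 → 2² + 1² = 4 + 1 = 5
5 = (5)_6 → 5² = 25
25 = (4,1)_6 → 4² + 1² = 16 + 1 = 17

17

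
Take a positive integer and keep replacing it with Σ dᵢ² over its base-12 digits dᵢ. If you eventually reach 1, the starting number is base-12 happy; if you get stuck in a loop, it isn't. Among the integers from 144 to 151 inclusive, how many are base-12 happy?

1

144: 144 → 1  — base-12 happy
145: 145 → 2 → 4 → 16 → 17 → 26 → 8 → 64 → 41 → 34 → 104 → 128 → 164 → 66 → 61 → 26  — not base-12 happy
146: 146 → 5 → 25 → 5  — not base-12 happy
147: 147 → 10 → 100 → 80 → 100  — not base-12 happy
148: 148 → 17 → 26 → 8 → 64 → 41 → 34 → 104 → 128 → 164 → 66 → 61 → 26  — not base-12 happy
149: 149 → 26 → 8 → 64 → 41 → 34 → 104 → 128 → 164 → 66 → 61 → 26  — not base-12 happy
150: 150 → 37 → 10 → 100 → 80 → 100  — not base-12 happy
151: 151 → 50 → 20 → 65 → 50  — not base-12 happy
base-12 happy: 144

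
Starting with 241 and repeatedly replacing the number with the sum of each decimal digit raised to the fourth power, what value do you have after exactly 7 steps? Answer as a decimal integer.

4514

241 → 273
273 → 2498
2498 → 10929
10929 → 13139
13139 → 6725
6725 → 4338
4338 → 4514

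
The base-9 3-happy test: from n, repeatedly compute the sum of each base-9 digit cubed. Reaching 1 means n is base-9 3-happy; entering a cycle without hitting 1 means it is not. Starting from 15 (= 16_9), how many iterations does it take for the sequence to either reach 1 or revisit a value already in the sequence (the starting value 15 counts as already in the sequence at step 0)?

7

15 = (1,6)_9 → 217
217 = (2,6,1)_9 → 225
225 = (2,7,0)_9 → 351
351 = (4,3,0)_9 → 91
91 = (1,1,1)_9 → 3
3 = (3)_9 → 27
27 = (3,0)_9 → 27  — 27 repeats.
That took 7 steps.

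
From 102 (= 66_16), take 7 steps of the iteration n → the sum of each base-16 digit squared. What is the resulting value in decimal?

102 = (6,6)_16 → 6² + 6² = 36 + 36 = 72
72 = (4,8)_16 → 4² + 8² = 16 + 64 = 80
80 = (5,0)_16 → 5² + 0² = 25 + 0 = 25
25 = (1,9)_16 → 1² + 9² = 1 + 81 = 82
82 = (5,2)_16 → 5² + 2² = 25 + 4 = 29
29 = (1,13)_16 → 1² + 13² = 1 + 169 = 170
170 = (10,10)_16 → 10² + 10² = 100 + 100 = 200

200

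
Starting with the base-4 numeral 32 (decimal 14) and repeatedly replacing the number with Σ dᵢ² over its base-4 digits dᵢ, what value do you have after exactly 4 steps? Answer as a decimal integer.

4

14 = (3,2)_4 → 3² + 2² = 9 + 4 = 13
13 = (3,1)_4 → 3² + 1² = 9 + 1 = 10
10 = (2,2)_4 → 2² + 2² = 4 + 4 = 8
8 = (2,0)_4 → 2² + 0² = 4 + 0 = 4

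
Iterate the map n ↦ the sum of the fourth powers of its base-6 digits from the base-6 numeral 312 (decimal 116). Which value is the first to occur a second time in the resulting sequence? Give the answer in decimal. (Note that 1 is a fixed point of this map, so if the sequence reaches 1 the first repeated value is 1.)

116 = (3,1,2)_6 → 3⁴ + 1⁴ + 2⁴ = 81 + 1 + 16 = 98
98 = (2,4,2)_6 → 2⁴ + 4⁴ + 2⁴ = 16 + 256 + 16 = 288
288 = (1,2,0,0)_6 → 1⁴ + 2⁴ + 0⁴ + 0⁴ = 1 + 16 + 0 + 0 = 17
17 = (2,5)_6 → 2⁴ + 5⁴ = 16 + 625 = 641
641 = (2,5,4,5)_6 → 2⁴ + 5⁴ + 4⁴ + 5⁴ = 16 + 625 + 256 + 625 = 1522
1522 = (1,1,0,1,4)_6 → 1⁴ + 1⁴ + 0⁴ + 1⁴ + 4⁴ = 1 + 1 + 0 + 1 + 256 = 259
259 = (1,1,1,1)_6 → 1⁴ + 1⁴ + 1⁴ + 1⁴ = 1 + 1 + 1 + 1 = 4
4 = (4)_6 → 4⁴ = 256
256 = (1,1,0,4)_6 → 1⁴ + 1⁴ + 0⁴ + 4⁴ = 1 + 1 + 0 + 256 = 258
258 = (1,1,1,0)_6 → 1⁴ + 1⁴ + 1⁴ + 0⁴ = 1 + 1 + 1 + 0 = 3
3 = (3)_6 → 3⁴ = 81
81 = (2,1,3)_6 → 2⁴ + 1⁴ + 3⁴ = 16 + 1 + 81 = 98  — 98 already appeared earlier.

98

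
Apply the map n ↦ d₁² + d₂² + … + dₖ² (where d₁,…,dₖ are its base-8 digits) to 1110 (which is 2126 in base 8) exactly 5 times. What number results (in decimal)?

1110 = (2,1,2,6)_8 → 2² + 1² + 2² + 6² = 4 + 1 + 4 + 36 = 45
45 = (5,5)_8 → 5² + 5² = 25 + 25 = 50
50 = (6,2)_8 → 6² + 2² = 36 + 4 = 40
40 = (5,0)_8 → 5² + 0² = 25 + 0 = 25
25 = (3,1)_8 → 3² + 1² = 9 + 1 = 10

10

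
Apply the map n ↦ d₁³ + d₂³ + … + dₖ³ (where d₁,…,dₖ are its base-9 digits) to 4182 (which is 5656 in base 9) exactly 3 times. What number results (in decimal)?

514

4182 = (5,6,5,6)_9 → 682
682 = (8,3,7)_9 → 882
882 = (1,1,8,0)_9 → 514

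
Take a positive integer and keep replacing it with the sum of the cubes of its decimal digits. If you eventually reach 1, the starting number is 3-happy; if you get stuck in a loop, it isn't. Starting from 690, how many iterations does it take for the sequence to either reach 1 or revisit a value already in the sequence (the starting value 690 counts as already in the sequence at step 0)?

690 → 6³ + 9³ + 0³ = 216 + 729 + 0 = 945
945 → 9³ + 4³ + 5³ = 729 + 64 + 125 = 918
918 → 9³ + 1³ + 8³ = 729 + 1 + 512 = 1242
1242 → 1³ + 2³ + 4³ + 2³ = 1 + 8 + 64 + 8 = 81
81 → 8³ + 1³ = 512 + 1 = 513
513 → 5³ + 1³ + 3³ = 125 + 1 + 27 = 153
153 → 1³ + 5³ + 3³ = 1 + 125 + 27 = 153  — 153 repeats.
That took 7 steps.

7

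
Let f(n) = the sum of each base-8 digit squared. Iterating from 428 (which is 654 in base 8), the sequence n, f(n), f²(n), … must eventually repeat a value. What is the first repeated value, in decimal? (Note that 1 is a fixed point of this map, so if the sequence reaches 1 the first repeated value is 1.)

1

428 = (6,5,4)_8 → 6² + 5² + 4² = 36 + 25 + 16 = 77
77 = (1,1,5)_8 → 1² + 1² + 5² = 1 + 1 + 25 = 27
27 = (3,3)_8 → 3² + 3² = 9 + 9 = 18
18 = (2,2)_8 → 2² + 2² = 4 + 4 = 8
8 = (1,0)_8 → 1² + 0² = 1 + 0 = 1  — reached the fixed point 1.
1 → 1, so 1 is the first repeated value.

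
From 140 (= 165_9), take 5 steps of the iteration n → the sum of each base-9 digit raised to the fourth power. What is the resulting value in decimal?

140 = (1,6,5)_9 → 1⁴ + 6⁴ + 5⁴ = 1 + 1296 + 625 = 1922
1922 = (2,5,6,5)_9 → 2⁴ + 5⁴ + 6⁴ + 5⁴ = 16 + 625 + 1296 + 625 = 2562
2562 = (3,4,5,6)_9 → 3⁴ + 4⁴ + 5⁴ + 6⁴ = 81 + 256 + 625 + 1296 = 2258
2258 = (3,0,7,8)_9 → 3⁴ + 0⁴ + 7⁴ + 8⁴ = 81 + 0 + 2401 + 4096 = 6578
6578 = (1,0,0,1,8)_9 → 1⁴ + 0⁴ + 0⁴ + 1⁴ + 8⁴ = 1 + 0 + 0 + 1 + 4096 = 4098

4098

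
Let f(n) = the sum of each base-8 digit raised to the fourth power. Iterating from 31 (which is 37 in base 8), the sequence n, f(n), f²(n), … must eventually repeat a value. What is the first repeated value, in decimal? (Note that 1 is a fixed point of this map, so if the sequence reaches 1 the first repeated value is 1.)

31 = (3,7)_8 → 2482
2482 = (4,6,6,2)_8 → 2864
2864 = (5,4,6,0)_8 → 2177
2177 = (4,2,0,1)_8 → 273
273 = (4,2,1)_8 → 273  — 273 already appeared earlier.

273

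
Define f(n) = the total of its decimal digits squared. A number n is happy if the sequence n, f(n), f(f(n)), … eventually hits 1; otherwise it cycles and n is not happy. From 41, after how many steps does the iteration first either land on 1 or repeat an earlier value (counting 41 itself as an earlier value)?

41 → 4² + 1² = 17
17 → 1² + 7² = 50
50 → 5² + 0² = 25
25 → 2² + 5² = 29
29 → 2² + 9² = 85
85 → 8² + 5² = 89
89 → 8² + 9² = 145
145 → 1² + 4² + 5² = 42
42 → 4² + 2² = 20
20 → 2² + 0² = 4
4 → 4² = 16
16 → 1² + 6² = 37
37 → 3² + 7² = 58
58 → 5² + 8² = 89  — 89 repeats.
That took 14 steps.

14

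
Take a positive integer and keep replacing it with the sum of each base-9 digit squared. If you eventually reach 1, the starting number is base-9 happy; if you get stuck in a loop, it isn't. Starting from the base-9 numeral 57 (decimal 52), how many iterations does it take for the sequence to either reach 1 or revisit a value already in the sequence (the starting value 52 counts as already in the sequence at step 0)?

52 = (5,7)_9 → 74
74 = (8,2)_9 → 68
68 = (7,5)_9 → 74  — 74 repeats.
That took 3 steps.

3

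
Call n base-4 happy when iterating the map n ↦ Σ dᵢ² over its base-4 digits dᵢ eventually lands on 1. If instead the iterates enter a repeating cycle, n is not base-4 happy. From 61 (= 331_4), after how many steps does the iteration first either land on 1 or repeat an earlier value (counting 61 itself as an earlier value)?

5

61 = (3,3,1)_4 → 3² + 3² + 1² = 9 + 9 + 1 = 19
19 = (1,0,3)_4 → 1² + 0² + 3² = 1 + 0 + 9 = 10
10 = (2,2)_4 → 2² + 2² = 4 + 4 = 8
8 = (2,0)_4 → 2² + 0² = 4 + 0 = 4
4 = (1,0)_4 → 1² + 0² = 1 + 0 = 1  — reached 1.
That took 5 steps.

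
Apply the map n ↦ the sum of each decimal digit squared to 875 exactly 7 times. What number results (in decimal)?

89

875 → 8² + 7² + 5² = 64 + 49 + 25 = 138
138 → 1² + 3² + 8² = 1 + 9 + 64 = 74
74 → 7² + 4² = 49 + 16 = 65
65 → 6² + 5² = 36 + 25 = 61
61 → 6² + 1² = 36 + 1 = 37
37 → 3² + 7² = 9 + 49 = 58
58 → 5² + 8² = 25 + 64 = 89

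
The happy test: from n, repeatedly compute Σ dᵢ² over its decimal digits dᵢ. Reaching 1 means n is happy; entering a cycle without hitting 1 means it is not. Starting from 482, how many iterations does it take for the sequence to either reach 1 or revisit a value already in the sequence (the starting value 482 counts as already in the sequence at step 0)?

482 → 4² + 8² + 2² = 84
84 → 8² + 4² = 80
80 → 8² + 0² = 64
64 → 6² + 4² = 52
52 → 5² + 2² = 29
29 → 2² + 9² = 85
85 → 8² + 5² = 89
89 → 8² + 9² = 145
145 → 1² + 4² + 5² = 42
42 → 4² + 2² = 20
20 → 2² + 0² = 4
4 → 4² = 16
16 → 1² + 6² = 37
37 → 3² + 7² = 58
58 → 5² + 8² = 89  — 89 repeats.
That took 15 steps.

15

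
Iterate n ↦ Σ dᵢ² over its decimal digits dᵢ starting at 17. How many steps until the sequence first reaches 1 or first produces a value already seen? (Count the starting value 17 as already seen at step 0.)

17 → 1² + 7² = 1 + 49 = 50
50 → 5² + 0² = 25 + 0 = 25
25 → 2² + 5² = 4 + 25 = 29
29 → 2² + 9² = 4 + 81 = 85
85 → 8² + 5² = 64 + 25 = 89
89 → 8² + 9² = 64 + 81 = 145
145 → 1² + 4² + 5² = 1 + 16 + 25 = 42
42 → 4² + 2² = 16 + 4 = 20
20 → 2² + 0² = 4 + 0 = 4
4 → 4² = 16
16 → 1² + 6² = 1 + 36 = 37
37 → 3² + 7² = 9 + 49 = 58
58 → 5² + 8² = 25 + 64 = 89  — 89 repeats.
That took 13 steps.

13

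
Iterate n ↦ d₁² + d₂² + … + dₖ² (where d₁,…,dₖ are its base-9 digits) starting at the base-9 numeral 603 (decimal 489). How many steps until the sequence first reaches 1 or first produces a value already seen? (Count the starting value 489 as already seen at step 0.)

6

489 = (6,0,3)_9 → 6² + 0² + 3² = 36 + 0 + 9 = 45
45 = (5,0)_9 → 5² + 0² = 25 + 0 = 25
25 = (2,7)_9 → 2² + 7² = 4 + 49 = 53
53 = (5,8)_9 → 5² + 8² = 25 + 64 = 89
89 = (1,0,8)_9 → 1² + 0² + 8² = 1 + 0 + 64 = 65
65 = (7,2)_9 → 7² + 2² = 49 + 4 = 53  — 53 repeats.
That took 6 steps.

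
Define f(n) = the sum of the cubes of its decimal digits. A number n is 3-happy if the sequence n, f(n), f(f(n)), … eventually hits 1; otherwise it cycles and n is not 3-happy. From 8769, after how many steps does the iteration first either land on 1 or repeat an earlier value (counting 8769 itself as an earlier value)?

8769 → 8³ + 7³ + 6³ + 9³ = 512 + 343 + 216 + 729 = 1800
1800 → 1³ + 8³ + 0³ + 0³ = 1 + 512 + 0 + 0 = 513
513 → 5³ + 1³ + 3³ = 125 + 1 + 27 = 153
153 → 1³ + 5³ + 3³ = 1 + 125 + 27 = 153  — 153 repeats.
That took 4 steps.

4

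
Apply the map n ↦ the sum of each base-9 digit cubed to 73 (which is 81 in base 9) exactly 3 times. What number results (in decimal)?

27

73 = (8,1)_9 → 513
513 = (6,3,0)_9 → 243
243 = (3,0,0)_9 → 27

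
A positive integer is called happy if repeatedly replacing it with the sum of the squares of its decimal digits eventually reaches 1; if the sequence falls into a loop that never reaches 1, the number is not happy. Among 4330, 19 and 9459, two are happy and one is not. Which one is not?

4330

4330: 4330 → 34 → 25 → 29 → 85 → 89 → 145 → 42 → 20 → 4 → 16 → 37 → 58 → 89  — repeats 89 (not happy)
19: 19 → 82 → 68 → 100 → 1  — reaches 1 (happy)
9459: 9459 → 203 → 13 → 10 → 1  — reaches 1 (happy)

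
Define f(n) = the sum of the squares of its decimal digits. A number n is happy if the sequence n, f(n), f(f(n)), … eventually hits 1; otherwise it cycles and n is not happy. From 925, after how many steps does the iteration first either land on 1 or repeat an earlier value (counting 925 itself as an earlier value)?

925 → 9² + 2² + 5² = 81 + 4 + 25 = 110
110 → 1² + 1² + 0² = 1 + 1 + 0 = 2
2 → 2² = 4
4 → 4² = 16
16 → 1² + 6² = 1 + 36 = 37
37 → 3² + 7² = 9 + 49 = 58
58 → 5² + 8² = 25 + 64 = 89
89 → 8² + 9² = 64 + 81 = 145
145 → 1² + 4² + 5² = 1 + 16 + 25 = 42
42 → 4² + 2² = 16 + 4 = 20
20 → 2² + 0² = 4 + 0 = 4  — 4 repeats.
That took 11 steps.

11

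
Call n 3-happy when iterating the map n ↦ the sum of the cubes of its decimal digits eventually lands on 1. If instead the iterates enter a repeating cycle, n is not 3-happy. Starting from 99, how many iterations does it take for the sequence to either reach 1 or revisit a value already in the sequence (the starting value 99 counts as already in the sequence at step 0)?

5

99 → 9³ + 9³ = 1458
1458 → 1³ + 4³ + 5³ + 8³ = 702
702 → 7³ + 0³ + 2³ = 351
351 → 3³ + 5³ + 1³ = 153
153 → 1³ + 5³ + 3³ = 153  — 153 repeats.
That took 5 steps.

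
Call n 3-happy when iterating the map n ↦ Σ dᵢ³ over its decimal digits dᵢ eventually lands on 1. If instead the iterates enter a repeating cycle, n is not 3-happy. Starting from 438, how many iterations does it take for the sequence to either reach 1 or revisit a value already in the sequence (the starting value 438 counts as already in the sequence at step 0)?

438 → 4³ + 3³ + 8³ = 603
603 → 6³ + 0³ + 3³ = 243
243 → 2³ + 4³ + 3³ = 99
99 → 9³ + 9³ = 1458
1458 → 1³ + 4³ + 5³ + 8³ = 702
702 → 7³ + 0³ + 2³ = 351
351 → 3³ + 5³ + 1³ = 153
153 → 1³ + 5³ + 3³ = 153  — 153 repeats.
That took 8 steps.

8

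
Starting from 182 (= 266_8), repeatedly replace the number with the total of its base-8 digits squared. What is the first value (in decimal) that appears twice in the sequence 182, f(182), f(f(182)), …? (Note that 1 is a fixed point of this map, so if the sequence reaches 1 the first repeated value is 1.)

1

182 = (2,6,6)_8 → 2² + 6² + 6² = 76
76 = (1,1,4)_8 → 1² + 1² + 4² = 18
18 = (2,2)_8 → 2² + 2² = 8
8 = (1,0)_8 → 1² + 0² = 1  — reached the fixed point 1.
1 → 1, so 1 is the first repeated value.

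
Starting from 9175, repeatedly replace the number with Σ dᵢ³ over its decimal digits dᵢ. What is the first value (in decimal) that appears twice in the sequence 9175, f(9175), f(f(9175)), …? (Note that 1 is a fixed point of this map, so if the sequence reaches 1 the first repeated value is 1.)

9175 → 1198
1198 → 1243
1243 → 100
100 → 1  — reached the fixed point 1.
1 → 1, so 1 is the first repeated value.

1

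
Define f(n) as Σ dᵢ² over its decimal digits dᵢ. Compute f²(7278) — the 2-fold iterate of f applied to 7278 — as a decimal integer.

73

7278 → 7² + 2² + 7² + 8² = 166
166 → 1² + 6² + 6² = 73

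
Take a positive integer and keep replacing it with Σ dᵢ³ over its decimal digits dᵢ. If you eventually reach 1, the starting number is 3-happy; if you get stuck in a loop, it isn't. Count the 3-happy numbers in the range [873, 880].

1

873: 873 → 882 → 1032 → 36 → 243 → 99 → 1458 → 702 → 351 → 153 → 153  (repeats 153)
874: 874 → 919 → 1459 → 919  (repeats 919)
875: 875 → 980 → 1241 → 74 → 407 → 407  (repeats 407)
876: 876 → 1071 → 345 → 216 → 225 → 141 → 66 → 432 → 99 → 1458 → 702 → 351 → 153 → 153  (repeats 153)
877: 877 → 1198 → 1243 → 100 → 1  (reaches 1)
878: 878 → 1367 → 587 → 980 → 1241 → 74 → 407 → 407  (repeats 407)
879: 879 → 1584 → 702 → 351 → 153 → 153  (repeats 153)
880: 880 → 1024 → 73 → 370 → 370  (repeats 370)
3-happy: 877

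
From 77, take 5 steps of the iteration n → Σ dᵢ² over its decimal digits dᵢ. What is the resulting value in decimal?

77 → 7² + 7² = 98
98 → 9² + 8² = 145
145 → 1² + 4² + 5² = 42
42 → 4² + 2² = 20
20 → 2² + 0² = 4

4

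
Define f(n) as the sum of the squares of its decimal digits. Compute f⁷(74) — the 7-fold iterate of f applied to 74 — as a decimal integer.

42

74 → 65
65 → 61
61 → 37
37 → 58
58 → 89
89 → 145
145 → 42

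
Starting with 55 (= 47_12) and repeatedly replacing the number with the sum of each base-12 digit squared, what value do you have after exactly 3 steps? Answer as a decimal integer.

55 = (4,7)_12 → 4² + 7² = 16 + 49 = 65
65 = (5,5)_12 → 5² + 5² = 25 + 25 = 50
50 = (4,2)_12 → 4² + 2² = 16 + 4 = 20

20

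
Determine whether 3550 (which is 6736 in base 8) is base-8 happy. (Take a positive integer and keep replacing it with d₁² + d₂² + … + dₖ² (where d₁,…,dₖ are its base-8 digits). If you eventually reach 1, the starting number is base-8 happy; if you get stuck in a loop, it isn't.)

3550 = (6,7,3,6)_8 → 6² + 7² + 3² + 6² = 130
130 = (2,0,2)_8 → 2² + 0² + 2² = 8
8 = (1,0)_8 → 1² + 0² = 1  — reached 1.

base-8 happy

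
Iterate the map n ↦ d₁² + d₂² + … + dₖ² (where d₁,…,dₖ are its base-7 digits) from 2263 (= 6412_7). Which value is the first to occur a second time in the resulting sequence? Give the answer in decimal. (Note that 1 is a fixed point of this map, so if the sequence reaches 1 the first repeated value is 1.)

2263 = (6,4,1,2)_7 → 6² + 4² + 1² + 2² = 36 + 16 + 1 + 4 = 57
57 = (1,1,1)_7 → 1² + 1² + 1² = 1 + 1 + 1 = 3
3 = (3)_7 → 3² = 9
9 = (1,2)_7 → 1² + 2² = 1 + 4 = 5
5 = (5)_7 → 5² = 25
25 = (3,4)_7 → 3² + 4² = 9 + 16 = 25  — 25 already appeared earlier.

25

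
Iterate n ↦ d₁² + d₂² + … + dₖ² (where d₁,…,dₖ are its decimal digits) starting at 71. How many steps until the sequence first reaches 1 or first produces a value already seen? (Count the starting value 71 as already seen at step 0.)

71 → 7² + 1² = 49 + 1 = 50
50 → 5² + 0² = 25 + 0 = 25
25 → 2² + 5² = 4 + 25 = 29
29 → 2² + 9² = 4 + 81 = 85
85 → 8² + 5² = 64 + 25 = 89
89 → 8² + 9² = 64 + 81 = 145
145 → 1² + 4² + 5² = 1 + 16 + 25 = 42
42 → 4² + 2² = 16 + 4 = 20
20 → 2² + 0² = 4 + 0 = 4
4 → 4² = 16
16 → 1² + 6² = 1 + 36 = 37
37 → 3² + 7² = 9 + 49 = 58
58 → 5² + 8² = 25 + 64 = 89  — 89 repeats.
That took 13 steps.

13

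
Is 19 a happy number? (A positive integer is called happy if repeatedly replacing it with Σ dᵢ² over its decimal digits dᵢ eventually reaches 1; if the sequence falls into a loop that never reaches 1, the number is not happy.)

19 → 82
82 → 68
68 → 100
100 → 1  — reached 1.

happy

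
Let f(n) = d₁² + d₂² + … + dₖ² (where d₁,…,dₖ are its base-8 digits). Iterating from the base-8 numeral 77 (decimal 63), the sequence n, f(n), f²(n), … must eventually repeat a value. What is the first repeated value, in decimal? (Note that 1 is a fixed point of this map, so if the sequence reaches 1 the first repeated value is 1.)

63 = (7,7)_8 → 7² + 7² = 49 + 49 = 98
98 = (1,4,2)_8 → 1² + 4² + 2² = 1 + 16 + 4 = 21
21 = (2,5)_8 → 2² + 5² = 4 + 25 = 29
29 = (3,5)_8 → 3² + 5² = 9 + 25 = 34
34 = (4,2)_8 → 4² + 2² = 16 + 4 = 20
20 = (2,4)_8 → 2² + 4² = 4 + 16 = 20  — 20 already appeared earlier.

20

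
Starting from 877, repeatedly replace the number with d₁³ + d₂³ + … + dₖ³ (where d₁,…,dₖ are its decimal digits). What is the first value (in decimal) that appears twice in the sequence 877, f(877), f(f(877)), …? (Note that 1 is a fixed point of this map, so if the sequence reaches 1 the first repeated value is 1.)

1

877 → 8³ + 7³ + 7³ = 512 + 343 + 343 = 1198
1198 → 1³ + 1³ + 9³ + 8³ = 1 + 1 + 729 + 512 = 1243
1243 → 1³ + 2³ + 4³ + 3³ = 1 + 8 + 64 + 27 = 100
100 → 1³ + 0³ + 0³ = 1 + 0 + 0 = 1  — reached the fixed point 1.
1 → 1, so 1 is the first repeated value.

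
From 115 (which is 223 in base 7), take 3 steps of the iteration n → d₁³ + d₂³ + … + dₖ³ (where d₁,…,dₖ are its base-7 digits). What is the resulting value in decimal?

91

115 = (2,2,3)_7 → 2³ + 2³ + 3³ = 8 + 8 + 27 = 43
43 = (6,1)_7 → 6³ + 1³ = 216 + 1 = 217
217 = (4,3,0)_7 → 4³ + 3³ + 0³ = 64 + 27 + 0 = 91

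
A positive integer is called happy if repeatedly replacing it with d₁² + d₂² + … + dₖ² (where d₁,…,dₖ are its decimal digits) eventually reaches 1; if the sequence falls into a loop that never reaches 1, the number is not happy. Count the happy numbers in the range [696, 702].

696: 696 → 153 → 35 → 34 → 25 → 29 → 85 → 89 → 145 → 42 → 20 → 4 → 16 → 37 → 58 → 89  — not happy
697: 697 → 166 → 73 → 58 → 89 → 145 → 42 → 20 → 4 → 16 → 37 → 58  — not happy
698: 698 → 181 → 66 → 72 → 53 → 34 → 25 → 29 → 85 → 89 → 145 → 42 → 20 → 4 → 16 → 37 → 58 → 89  — not happy
699: 699 → 198 → 146 → 53 → 34 → 25 → 29 → 85 → 89 → 145 → 42 → 20 → 4 → 16 → 37 → 58 → 89  — not happy
700: 700 → 49 → 97 → 130 → 10 → 1  — happy
701: 701 → 50 → 25 → 29 → 85 → 89 → 145 → 42 → 20 → 4 → 16 → 37 → 58 → 89  — not happy
702: 702 → 53 → 34 → 25 → 29 → 85 → 89 → 145 → 42 → 20 → 4 → 16 → 37 → 58 → 89  — not happy
happy: 700

1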